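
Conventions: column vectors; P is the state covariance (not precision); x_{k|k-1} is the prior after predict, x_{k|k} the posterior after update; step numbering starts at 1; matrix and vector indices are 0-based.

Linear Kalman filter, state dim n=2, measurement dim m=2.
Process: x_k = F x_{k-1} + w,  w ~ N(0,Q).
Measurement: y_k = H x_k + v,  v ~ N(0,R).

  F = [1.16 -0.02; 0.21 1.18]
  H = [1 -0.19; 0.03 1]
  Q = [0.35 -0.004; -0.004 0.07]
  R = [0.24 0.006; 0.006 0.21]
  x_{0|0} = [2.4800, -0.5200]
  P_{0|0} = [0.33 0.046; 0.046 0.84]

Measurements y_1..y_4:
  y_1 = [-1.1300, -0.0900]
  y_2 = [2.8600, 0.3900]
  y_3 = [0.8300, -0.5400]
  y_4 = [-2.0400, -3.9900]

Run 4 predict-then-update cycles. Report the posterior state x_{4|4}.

x_post = [-1.4834, -2.0969]

step 1: x^-=[2.8872, -0.0928]  P^-=[0.7922 0.1193; 0.1193 1.2770]  S=[1.0330 -0.0942; -0.0942 1.4948]  K=[0.7581 0.1435; -0.0415 0.8540]  nu=[-4.0348, -0.0838]  x^+=[-0.1835, 0.0029]  P^+=[0.1883 0.0290; 0.0290 0.1782]
step 2: x^-=[-0.2130, -0.0351]  P^-=[0.6021 0.0773; 0.0773 0.3409]  S=[0.8251 0.0361; 0.0361 0.5560]  K=[0.7065 0.1256; -0.0119 0.6180]  nu=[3.0663, 0.4315]  x^+=[2.0075, 0.1951]  P^+=[0.1751 0.0254; 0.0254 0.1289]
step 3: x^-=[2.3248, 0.6518]  P^-=[0.5845 0.0702; 0.0702 0.2698]  S=[0.8076 0.0421; 0.0421 0.4846]  K=[0.7010 0.1202; -0.0058 0.5617]  nu=[-1.3710, -1.2615]  x^+=[1.2121, -0.0488]  P^+=[0.1736 0.0242; 0.0242 0.1172]
step 4: x^-=[1.4070, 0.1969]  P^-=[0.5825 0.0686; 0.0686 0.2528]  S=[0.8055 0.0436; 0.0436 0.4675]  K=[0.7005 0.1187; -0.0040 0.5456]  nu=[-3.4096, -4.2291]  x^+=[-1.4834, -2.0969]  P^+=[0.1734 0.0239; 0.0239 0.1138]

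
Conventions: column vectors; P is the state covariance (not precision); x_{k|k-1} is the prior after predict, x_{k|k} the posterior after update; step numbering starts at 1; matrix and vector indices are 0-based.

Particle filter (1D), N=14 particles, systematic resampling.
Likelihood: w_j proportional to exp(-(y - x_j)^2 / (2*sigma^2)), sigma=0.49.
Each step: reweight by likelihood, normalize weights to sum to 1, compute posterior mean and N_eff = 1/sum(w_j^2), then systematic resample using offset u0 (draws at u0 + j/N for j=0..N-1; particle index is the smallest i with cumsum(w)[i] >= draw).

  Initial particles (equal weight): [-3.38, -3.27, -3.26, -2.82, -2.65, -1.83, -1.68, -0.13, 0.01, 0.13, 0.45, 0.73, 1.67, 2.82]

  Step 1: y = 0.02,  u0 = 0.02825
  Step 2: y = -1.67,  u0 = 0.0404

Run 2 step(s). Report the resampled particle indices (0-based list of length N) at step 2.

resampled_idx = [0, 0, 0, 1, 1, 2, 2, 2, 3, 4, 5, 6, 7, 9]

step 1: w=[0.0000, 0.0000, 0.0000, 0.0000, 0.0000, 0.0002, 0.0006, 0.2406, 0.2521, 0.2459, 0.1716, 0.0882, 0.0009, 0.0000]  mean=0.1449  Neff=4.5644  idx=[7, 7, 7, 8, 8, 8, 8, 9, 9, 9, 10, 10, 10, 11]
step 2: w=[0.1963, 0.1963, 0.1963, 0.0768, 0.0768, 0.0768, 0.0768, 0.0322, 0.0322, 0.0322, 0.0024, 0.0024, 0.0024, 0.0002]  mean=-0.0576  Neff=7.0242  idx=[0, 0, 0, 1, 1, 2, 2, 2, 3, 4, 5, 6, 7, 9]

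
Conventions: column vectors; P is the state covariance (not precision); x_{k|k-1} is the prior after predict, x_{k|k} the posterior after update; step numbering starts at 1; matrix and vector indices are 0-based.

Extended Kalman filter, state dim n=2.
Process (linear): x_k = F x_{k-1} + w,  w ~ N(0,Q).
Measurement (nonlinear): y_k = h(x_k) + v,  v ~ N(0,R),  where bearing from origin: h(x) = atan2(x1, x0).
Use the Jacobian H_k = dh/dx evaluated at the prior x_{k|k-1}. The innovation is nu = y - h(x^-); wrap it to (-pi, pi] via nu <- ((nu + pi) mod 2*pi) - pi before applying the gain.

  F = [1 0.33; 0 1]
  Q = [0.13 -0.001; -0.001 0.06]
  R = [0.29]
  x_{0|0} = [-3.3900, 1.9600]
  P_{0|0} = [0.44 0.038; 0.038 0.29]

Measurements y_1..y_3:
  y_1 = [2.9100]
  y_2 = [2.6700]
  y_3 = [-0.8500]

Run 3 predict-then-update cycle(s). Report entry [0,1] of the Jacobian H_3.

step 1: x^-=[-2.7432, 1.9600]  P^-=[0.6267 0.1327; 0.1327 0.3500]  H_jac=[-0.1724 -0.2413]  S=[0.3401]  K=[-0.4119; -0.3157]  nu=[0.3888]  x^+=[-2.9034, 1.8373]  P^+=[0.5690 0.0885; 0.0885 0.3161]
step 2: x^-=[-2.2971, 1.8373]  P^-=[0.7918 0.1918; 0.1918 0.3761]  H_jac=[-0.2124 -0.2655]  S=[0.3738]  K=[-0.5860; -0.3761]  nu=[0.2030]  x^+=[-2.4160, 1.7609]  P^+=[0.6634 0.1094; 0.1094 0.3232]
step 3: x^-=[-1.8349, 1.7609]  P^-=[0.9008 0.2151; 0.2151 0.3832]  H_jac=[-0.2723 -0.2837]  S=[0.4208]  K=[-0.7278; -0.3975]  nu=[3.0564]  x^+=[-4.0593, 0.5460]  P^+=[0.6779 0.0933; 0.0933 0.3167]

H_jac[0,1] = -0.2837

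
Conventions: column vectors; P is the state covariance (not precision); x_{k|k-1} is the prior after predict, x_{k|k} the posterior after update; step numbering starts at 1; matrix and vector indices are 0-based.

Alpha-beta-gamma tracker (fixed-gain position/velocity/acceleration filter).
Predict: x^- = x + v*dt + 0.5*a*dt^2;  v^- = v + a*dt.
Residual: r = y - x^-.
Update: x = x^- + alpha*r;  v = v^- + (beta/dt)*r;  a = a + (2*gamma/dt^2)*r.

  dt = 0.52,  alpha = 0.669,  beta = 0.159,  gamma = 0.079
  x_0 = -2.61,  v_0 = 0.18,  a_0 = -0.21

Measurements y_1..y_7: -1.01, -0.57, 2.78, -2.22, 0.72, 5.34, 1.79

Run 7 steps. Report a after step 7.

a_post = -0.6861

step 1: x_pred=-2.5448  r=1.5348  x^+=-1.5180  v^+=0.5401  a^+=0.6868
step 2: x_pred=-1.1443  r=0.5743  x^+=-0.7601  v^+=1.0728  a^+=1.0224
step 3: x_pred=-0.0640  r=2.8440  x^+=1.8386  v^+=2.4741  a^+=2.6842
step 4: x_pred=3.4881  r=-5.7081  x^+=-0.3306  v^+=2.1245  a^+=-0.6511
step 5: x_pred=0.6861  r=0.0339  x^+=0.7088  v^+=1.7963  a^+=-0.6313
step 6: x_pred=1.5575  r=3.7825  x^+=4.0880  v^+=2.6246  a^+=1.5789
step 7: x_pred=5.6662  r=-3.8762  x^+=3.0730  v^+=2.2604  a^+=-0.6861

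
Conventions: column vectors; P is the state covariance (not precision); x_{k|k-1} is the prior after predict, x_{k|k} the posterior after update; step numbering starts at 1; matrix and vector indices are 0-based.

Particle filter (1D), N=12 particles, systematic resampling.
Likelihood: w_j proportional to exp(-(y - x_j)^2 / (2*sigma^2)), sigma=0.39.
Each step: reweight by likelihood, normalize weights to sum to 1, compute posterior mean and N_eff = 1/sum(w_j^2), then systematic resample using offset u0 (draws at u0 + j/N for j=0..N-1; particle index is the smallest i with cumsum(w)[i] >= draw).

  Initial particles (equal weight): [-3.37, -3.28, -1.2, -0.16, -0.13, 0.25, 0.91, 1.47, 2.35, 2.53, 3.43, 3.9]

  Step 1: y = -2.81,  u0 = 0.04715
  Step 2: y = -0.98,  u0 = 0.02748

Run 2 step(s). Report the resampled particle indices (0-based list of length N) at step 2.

resampled_idx = [0, 3, 5, 6, 6, 7, 8, 8, 9, 10, 10, 11]

step 1: w=[0.4243, 0.5755, 0.0002, 0.0000, 0.0000, 0.0000, 0.0000, 0.0000, 0.0000, 0.0000, 0.0000, 0.0000]  mean=-3.3177  Neff=1.9562  idx=[0, 0, 0, 0, 0, 1, 1, 1, 1, 1, 1, 1]
step 2: w=[0.0303, 0.0303, 0.0303, 0.0303, 0.0303, 0.1212, 0.1212, 0.1212, 0.1212, 0.1212, 0.1212, 0.1212]  mean=-3.2936  Neff=9.3051  idx=[0, 3, 5, 6, 6, 7, 8, 8, 9, 10, 10, 11]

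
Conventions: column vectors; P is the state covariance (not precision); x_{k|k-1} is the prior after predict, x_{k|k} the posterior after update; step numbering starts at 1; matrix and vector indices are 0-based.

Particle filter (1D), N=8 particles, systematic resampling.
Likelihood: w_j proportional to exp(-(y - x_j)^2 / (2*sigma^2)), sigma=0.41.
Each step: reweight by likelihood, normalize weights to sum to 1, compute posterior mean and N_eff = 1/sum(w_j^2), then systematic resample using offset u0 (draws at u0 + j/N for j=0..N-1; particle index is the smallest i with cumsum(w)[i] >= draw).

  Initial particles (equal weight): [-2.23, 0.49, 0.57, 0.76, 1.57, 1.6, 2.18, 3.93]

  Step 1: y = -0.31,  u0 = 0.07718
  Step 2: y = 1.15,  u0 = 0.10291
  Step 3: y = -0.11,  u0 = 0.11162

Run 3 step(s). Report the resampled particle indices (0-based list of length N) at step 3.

resampled_idx = [0, 1, 2, 2, 3, 4, 5, 7]

step 1: w=[0.0001, 0.5281, 0.3541, 0.1176, 0.0001, 0.0001, 0.0000, 0.0000]  mean=0.5501  Neff=2.3919  idx=[1, 1, 1, 1, 2, 2, 2, 3]
step 2: w=[0.0966, 0.0966, 0.0966, 0.0966, 0.1297, 0.1297, 0.1297, 0.2245]  mean=0.5817  Neff=7.2365  idx=[1, 2, 3, 4, 5, 6, 7, 7]
step 3: w=[0.1716, 0.1716, 0.1716, 0.1266, 0.1266, 0.1266, 0.0527, 0.0527]  mean=0.5488  Neff=7.0431  idx=[0, 1, 2, 2, 3, 4, 5, 7]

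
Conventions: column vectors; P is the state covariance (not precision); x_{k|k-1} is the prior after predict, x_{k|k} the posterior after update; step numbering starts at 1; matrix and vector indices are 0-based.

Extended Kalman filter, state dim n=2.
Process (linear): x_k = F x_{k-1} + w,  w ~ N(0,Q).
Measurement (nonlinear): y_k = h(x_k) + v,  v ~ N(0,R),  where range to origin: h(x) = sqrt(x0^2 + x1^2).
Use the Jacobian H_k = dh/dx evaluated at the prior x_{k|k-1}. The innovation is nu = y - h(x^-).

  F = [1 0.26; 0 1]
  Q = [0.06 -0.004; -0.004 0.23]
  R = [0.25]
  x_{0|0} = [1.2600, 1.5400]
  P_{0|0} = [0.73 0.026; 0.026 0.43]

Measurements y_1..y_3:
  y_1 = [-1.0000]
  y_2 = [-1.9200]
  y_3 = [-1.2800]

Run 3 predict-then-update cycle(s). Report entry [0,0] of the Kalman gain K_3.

K[0,0] = 0.4224

step 1: x^-=[1.6604, 1.5400]  P^-=[0.8326 0.1338; 0.1338 0.6600]  H_jac=[0.7332 0.6800]  S=[1.1362]  K=[0.6173; 0.4814]  nu=[-3.2646]  x^+=[-0.3550, -0.0314]  P^+=[0.3996 -0.2038; -0.2038 0.3967]
step 2: x^-=[-0.3632, -0.0314]  P^-=[0.3804 -0.1047; -0.1047 0.6267]  H_jac=[-0.9963 -0.0863]  S=[0.6142]  K=[-0.6023; 0.0818]  nu=[-2.2846]  x^+=[1.0127, -0.2183]  P^+=[0.1576 -0.0744; -0.0744 0.6226]
step 3: x^-=[0.9560, -0.2183]  P^-=[0.2210 0.0835; 0.0835 0.8526]  H_jac=[0.9749 -0.2226]  S=[0.4660]  K=[0.4224; -0.2327]  nu=[-2.2606]  x^+=[0.0012, 0.3077]  P^+=[0.1378 0.1293; 0.1293 0.8274]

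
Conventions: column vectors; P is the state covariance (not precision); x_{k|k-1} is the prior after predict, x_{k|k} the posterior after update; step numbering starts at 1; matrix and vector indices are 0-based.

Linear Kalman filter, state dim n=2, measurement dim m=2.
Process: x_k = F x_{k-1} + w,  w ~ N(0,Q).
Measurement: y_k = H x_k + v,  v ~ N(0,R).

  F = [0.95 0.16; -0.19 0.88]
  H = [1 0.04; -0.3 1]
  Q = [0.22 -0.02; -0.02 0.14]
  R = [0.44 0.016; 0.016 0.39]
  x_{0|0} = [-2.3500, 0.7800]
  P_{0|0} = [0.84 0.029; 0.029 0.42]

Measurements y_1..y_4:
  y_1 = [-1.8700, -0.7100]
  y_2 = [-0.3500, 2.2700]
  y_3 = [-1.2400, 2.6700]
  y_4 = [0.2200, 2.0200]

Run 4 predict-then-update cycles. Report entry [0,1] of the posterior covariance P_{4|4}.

step 1: x^-=[-2.1077, 1.1329]  P^-=[0.9977 -0.0891; -0.0891 0.4859]  S=[1.4313 -0.3519; -0.3519 1.0191]  K=[0.6566 -0.1544; 0.0819 0.5313]  nu=[0.1924, -2.4752]  x^+=[-1.5992, -0.1664]  P^+=[0.2850 0.0358; 0.0358 0.2192]
step 2: x^-=[-1.5459, 0.1574]  P^-=[0.4937 -0.0117; -0.0117 0.3081]  S=[0.9332 -0.1314; -0.1314 0.7496]  K=[0.5111 -0.1237; 0.0606 0.4264]  nu=[1.1896, 1.6488]  x^+=[-1.1418, 0.9326]  P^+=[0.2218 0.0265; 0.0265 0.1752]
step 3: x^-=[-0.9355, 1.0376]  P^-=[0.4328 -0.0140; -0.0140 0.2748]  S=[0.8721 -0.1167; -0.1167 0.7122]  K=[0.4791 -0.1235; 0.0500 0.4000]  nu=[-0.3460, 1.3517]  x^+=[-1.2682, 1.5610]  P^+=[0.2079 0.0219; 0.0219 0.1634]
step 4: x^-=[-0.9550, 1.6146]  P^-=[0.4185 -0.0169; -0.0169 0.2667]  S=[0.8576 -0.1156; -0.1156 0.7045]  K=[0.4704 -0.1250; 0.0457 0.3933]  nu=[1.1104, 0.1189]  x^+=[-0.4476, 1.7122]  P^+=[0.2042 0.0200; 0.0200 0.1601]

P_post[0,1] = 0.0200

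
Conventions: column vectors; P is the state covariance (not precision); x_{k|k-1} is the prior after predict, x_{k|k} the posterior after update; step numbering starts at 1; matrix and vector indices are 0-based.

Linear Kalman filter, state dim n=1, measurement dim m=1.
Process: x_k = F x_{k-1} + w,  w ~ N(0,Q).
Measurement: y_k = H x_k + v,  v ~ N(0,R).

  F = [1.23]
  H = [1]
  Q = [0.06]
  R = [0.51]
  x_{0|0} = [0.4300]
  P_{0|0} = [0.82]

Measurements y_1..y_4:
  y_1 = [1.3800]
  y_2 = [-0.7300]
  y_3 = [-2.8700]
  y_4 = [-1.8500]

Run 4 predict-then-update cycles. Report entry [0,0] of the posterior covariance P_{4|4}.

step 1: x^-=[0.5289]  P^-=[1.3006]  S=[1.8106]  K=[0.7183]  nu=[0.8511]  x^+=[1.1403]  P^+=[0.3663]
step 2: x^-=[1.4025]  P^-=[0.6142]  S=[1.1242]  K=[0.5464]  nu=[-2.1325]  x^+=[0.2374]  P^+=[0.2786]
step 3: x^-=[0.2920]  P^-=[0.4816]  S=[0.9916]  K=[0.4857]  nu=[-3.1620]  x^+=[-1.2437]  P^+=[0.2477]
step 4: x^-=[-1.5297]  P^-=[0.4347]  S=[0.9447]  K=[0.4602]  nu=[-0.3203]  x^+=[-1.6771]  P^+=[0.2347]

P_post[0,0] = 0.2347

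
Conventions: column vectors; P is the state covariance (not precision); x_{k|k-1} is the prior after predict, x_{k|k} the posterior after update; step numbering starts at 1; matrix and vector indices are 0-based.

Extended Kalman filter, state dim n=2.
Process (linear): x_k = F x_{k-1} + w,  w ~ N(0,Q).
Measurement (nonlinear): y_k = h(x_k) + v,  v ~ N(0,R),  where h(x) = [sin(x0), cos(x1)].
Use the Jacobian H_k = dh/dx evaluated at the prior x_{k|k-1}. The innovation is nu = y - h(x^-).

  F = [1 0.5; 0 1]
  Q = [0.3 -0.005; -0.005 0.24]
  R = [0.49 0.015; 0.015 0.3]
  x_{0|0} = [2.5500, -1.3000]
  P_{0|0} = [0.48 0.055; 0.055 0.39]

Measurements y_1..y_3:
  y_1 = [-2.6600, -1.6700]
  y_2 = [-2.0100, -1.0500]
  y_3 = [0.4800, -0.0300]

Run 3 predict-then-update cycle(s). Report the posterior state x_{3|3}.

step 1: x^-=[1.9000, -1.3000]  P^-=[0.9325 0.2450; 0.2450 0.6300]  H_jac=[-0.3233 0.0000; 0.0000 0.9636]  S=[0.5875 -0.0613; -0.0613 0.8849]  K=[-0.4889 0.2329; -0.0637 0.6816]  nu=[-3.6063, -1.9375]  x^+=[3.2117, -2.3909]  P^+=[0.7301 0.0649; 0.0649 0.2112]
step 2: x^-=[2.0163, -2.3909]  P^-=[1.1478 0.1655; 0.1655 0.4512]  H_jac=[-0.4309 0.0000; 0.0000 0.6822]  S=[0.7031 -0.0337; -0.0337 0.5100]  K=[-0.6950 0.1755; -0.0728 0.5988]  nu=[-2.9124, -0.3188]  x^+=[3.9846, -2.3698]  P^+=[0.7842 0.0619; 0.0619 0.2617]
step 3: x^-=[2.7997, -2.3698]  P^-=[1.2116 0.1878; 0.1878 0.5017]  H_jac=[-0.9421 0.0000; 0.0000 0.6974]  S=[1.5654 -0.1084; -0.1084 0.5440]  K=[-0.7225 0.0968; -0.0694 0.6293]  nu=[0.1447, 0.6867]  x^+=[2.7616, -1.9477]  P^+=[0.3742 0.0261; 0.0261 0.2692]

x_post = [2.7616, -1.9477]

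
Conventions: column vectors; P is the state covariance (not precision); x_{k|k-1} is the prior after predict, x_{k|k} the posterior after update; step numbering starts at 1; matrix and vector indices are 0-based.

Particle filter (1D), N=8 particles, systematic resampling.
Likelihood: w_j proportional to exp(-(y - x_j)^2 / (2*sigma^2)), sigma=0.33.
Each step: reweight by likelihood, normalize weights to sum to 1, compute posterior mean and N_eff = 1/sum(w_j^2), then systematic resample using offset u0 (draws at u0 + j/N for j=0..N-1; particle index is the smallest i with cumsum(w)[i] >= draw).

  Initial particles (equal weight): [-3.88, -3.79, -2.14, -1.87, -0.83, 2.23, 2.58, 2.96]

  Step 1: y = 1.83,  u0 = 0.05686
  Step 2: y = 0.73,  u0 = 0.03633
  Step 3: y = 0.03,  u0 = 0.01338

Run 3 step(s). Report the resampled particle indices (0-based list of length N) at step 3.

step 1: w=[0.0000, 0.0000, 0.0000, 0.0000, 0.0000, 0.8595, 0.1354, 0.0051]  mean=2.2811  Neff=1.3208  idx=[5, 5, 5, 5, 5, 5, 5, 6]
step 2: w=[0.1428, 0.1428, 0.1428, 0.1428, 0.1428, 0.1428, 0.1428, 0.0007]  mean=2.2302  Neff=7.0092  idx=[0, 1, 2, 2, 3, 4, 5, 6]
step 3: w=[0.1250, 0.1250, 0.1250, 0.1250, 0.1250, 0.1250, 0.1250, 0.1250]  mean=2.2300  Neff=8.0000  idx=[0, 1, 2, 3, 4, 5, 6, 7]

resampled_idx = [0, 1, 2, 3, 4, 5, 6, 7]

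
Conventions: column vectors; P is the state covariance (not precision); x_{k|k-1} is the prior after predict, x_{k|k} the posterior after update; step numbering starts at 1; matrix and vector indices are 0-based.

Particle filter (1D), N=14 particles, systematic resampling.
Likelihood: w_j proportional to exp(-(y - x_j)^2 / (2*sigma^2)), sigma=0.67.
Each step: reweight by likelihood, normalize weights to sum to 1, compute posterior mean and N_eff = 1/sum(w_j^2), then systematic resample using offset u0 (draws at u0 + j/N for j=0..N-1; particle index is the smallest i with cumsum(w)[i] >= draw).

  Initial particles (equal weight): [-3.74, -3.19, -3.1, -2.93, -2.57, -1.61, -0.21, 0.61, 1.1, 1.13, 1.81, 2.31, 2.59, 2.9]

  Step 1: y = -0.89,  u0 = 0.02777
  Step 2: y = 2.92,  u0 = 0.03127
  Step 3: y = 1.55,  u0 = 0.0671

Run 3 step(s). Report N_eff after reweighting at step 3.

step 1: w=[0.0001, 0.0021, 0.0033, 0.0073, 0.0326, 0.4241, 0.4514, 0.0616, 0.0092, 0.0080, 0.0002, 0.0000, 0.0000, 0.0000]  mean=-0.8428  Neff=2.5723  idx=[4, 5, 5, 5, 5, 5, 5, 6, 6, 6, 6, 6, 6, 7]
step 2: w=[0.0000, 0.0000, 0.0000, 0.0000, 0.0000, 0.0000, 0.0000, 0.0067, 0.0067, 0.0067, 0.0067, 0.0067, 0.0067, 0.9600]  mean=0.5772  Neff=1.0849  idx=[11, 13, 13, 13, 13, 13, 13, 13, 13, 13, 13, 13, 13, 13]
step 3: w=[0.0065, 0.0764, 0.0764, 0.0764, 0.0764, 0.0764, 0.0764, 0.0764, 0.0764, 0.0764, 0.0764, 0.0764, 0.0764, 0.0764]  mean=0.6047  Neff=13.1631  idx=[1, 2, 3, 4, 5, 6, 7, 8, 9, 10, 11, 12, 13, 13]

N_eff = 13.1631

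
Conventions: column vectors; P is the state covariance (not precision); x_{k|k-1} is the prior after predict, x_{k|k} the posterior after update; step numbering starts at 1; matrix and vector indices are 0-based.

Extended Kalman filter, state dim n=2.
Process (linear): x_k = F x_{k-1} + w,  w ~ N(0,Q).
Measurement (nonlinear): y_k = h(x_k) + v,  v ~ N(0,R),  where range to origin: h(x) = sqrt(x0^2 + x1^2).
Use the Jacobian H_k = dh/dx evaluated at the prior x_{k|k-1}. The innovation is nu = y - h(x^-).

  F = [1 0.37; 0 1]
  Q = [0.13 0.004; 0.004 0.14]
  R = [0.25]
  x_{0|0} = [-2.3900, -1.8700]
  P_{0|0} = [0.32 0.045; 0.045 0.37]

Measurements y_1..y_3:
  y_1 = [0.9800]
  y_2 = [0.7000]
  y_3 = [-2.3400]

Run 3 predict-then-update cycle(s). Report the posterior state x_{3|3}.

step 1: x^-=[-3.0819, -1.8700]  P^-=[0.5340 0.1859; 0.1859 0.5100]  H_jac=[-0.8549 -0.5187]  S=[0.9424]  K=[-0.5867; -0.4494]  nu=[-2.6249]  x^+=[-1.5418, -0.6905]  P^+=[0.2095 -0.0626; -0.0626 0.3197]
step 2: x^-=[-1.7973, -0.6905]  P^-=[0.3370 0.0597; 0.0597 0.4597]  H_jac=[-0.9335 -0.3586]  S=[0.6428]  K=[-0.5227; -0.3432]  nu=[-1.2254]  x^+=[-1.1567, -0.2699]  P^+=[0.1614 -0.0556; -0.0556 0.3840]
step 3: x^-=[-1.2566, -0.2699]  P^-=[0.3028 0.0905; 0.0905 0.5240]  H_jac=[-0.9777 -0.2100]  S=[0.5997]  K=[-0.5253; -0.3310]  nu=[-3.6253]  x^+=[0.6478, 0.9300]  P^+=[0.1373 -0.0138; -0.0138 0.4583]

x_post = [0.6478, 0.9300]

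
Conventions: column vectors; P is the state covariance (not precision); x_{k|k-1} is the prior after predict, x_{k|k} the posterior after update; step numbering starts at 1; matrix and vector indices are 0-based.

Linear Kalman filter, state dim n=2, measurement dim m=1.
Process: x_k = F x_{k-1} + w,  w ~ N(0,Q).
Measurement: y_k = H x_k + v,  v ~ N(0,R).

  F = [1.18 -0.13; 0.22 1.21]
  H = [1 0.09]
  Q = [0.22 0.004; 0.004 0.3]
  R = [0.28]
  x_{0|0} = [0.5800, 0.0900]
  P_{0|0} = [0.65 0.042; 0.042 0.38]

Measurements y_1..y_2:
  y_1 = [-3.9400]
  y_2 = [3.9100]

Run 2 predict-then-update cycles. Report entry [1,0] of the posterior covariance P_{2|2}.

step 1: x^-=[0.6727, 0.2365]  P^-=[1.1186 0.1717; 0.1717 0.9102]  S=[1.4369]  K=[0.7892; 0.1765]  nu=[-4.6340]  x^+=[-2.9847, -0.5815]  P^+=[0.2236 -0.0285; -0.0285 0.8654]
step 2: x^-=[-3.4463, -1.3603]  P^-=[0.5546 -0.1139; -0.1139 1.5627]  S=[0.8268]  K=[0.6584; 0.0323]  nu=[7.4787]  x^+=[1.4779, -1.1185]  P^+=[0.1962 -0.1315; -0.1315 1.5618]

P_post[1,0] = -0.1315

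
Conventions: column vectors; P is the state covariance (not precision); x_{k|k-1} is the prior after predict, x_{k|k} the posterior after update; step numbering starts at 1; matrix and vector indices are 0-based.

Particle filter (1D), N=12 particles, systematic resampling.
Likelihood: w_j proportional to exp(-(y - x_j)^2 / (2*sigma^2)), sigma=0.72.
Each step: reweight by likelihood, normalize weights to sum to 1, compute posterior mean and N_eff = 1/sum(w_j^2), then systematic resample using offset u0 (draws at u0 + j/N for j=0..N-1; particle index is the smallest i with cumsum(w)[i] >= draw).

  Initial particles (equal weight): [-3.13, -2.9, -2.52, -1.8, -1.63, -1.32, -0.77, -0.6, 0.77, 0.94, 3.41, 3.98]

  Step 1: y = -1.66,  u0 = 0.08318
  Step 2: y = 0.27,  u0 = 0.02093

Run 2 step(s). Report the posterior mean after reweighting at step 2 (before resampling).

step 1: w=[0.0275, 0.0502, 0.1083, 0.2168, 0.2208, 0.1977, 0.1029, 0.0748, 0.0007, 0.0003, 0.0000, 0.0000]  mean=-1.6387  Neff=6.0232  idx=[2, 2, 3, 3, 4, 4, 4, 5, 5, 6, 6, 9]
step 2: w=[0.0003, 0.0003, 0.0097, 0.0097, 0.0186, 0.0186, 0.0186, 0.0528, 0.0528, 0.2131, 0.2131, 0.3923]  mean=-0.2264  Neff=3.9756  idx=[4, 7, 9, 9, 9, 10, 10, 10, 11, 11, 11, 11]

post_mean = -0.2264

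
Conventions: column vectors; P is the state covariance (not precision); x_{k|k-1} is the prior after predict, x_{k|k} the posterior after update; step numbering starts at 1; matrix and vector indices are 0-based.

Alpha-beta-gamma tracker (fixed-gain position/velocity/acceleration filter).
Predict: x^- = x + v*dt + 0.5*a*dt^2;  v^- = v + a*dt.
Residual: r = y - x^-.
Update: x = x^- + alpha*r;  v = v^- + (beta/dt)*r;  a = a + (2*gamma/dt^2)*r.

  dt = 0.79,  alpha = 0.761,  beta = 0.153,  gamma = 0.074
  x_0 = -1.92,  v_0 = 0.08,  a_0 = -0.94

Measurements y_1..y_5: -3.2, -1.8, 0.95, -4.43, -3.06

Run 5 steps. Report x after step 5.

step 1: x_pred=-2.1501  r=-1.0499  x^+=-2.9491  v^+=-0.8659  a^+=-1.1890
step 2: x_pred=-4.0042  r=2.2042  x^+=-2.3268  v^+=-1.3783  a^+=-0.6663
step 3: x_pred=-3.6236  r=4.5736  x^+=-0.1431  v^+=-1.0189  a^+=0.4183
step 4: x_pred=-0.8175  r=-3.6125  x^+=-3.5666  v^+=-1.3881  a^+=-0.4384
step 5: x_pred=-4.8000  r=1.7400  x^+=-3.4759  v^+=-1.3974  a^+=-0.0257

x_post = -3.4759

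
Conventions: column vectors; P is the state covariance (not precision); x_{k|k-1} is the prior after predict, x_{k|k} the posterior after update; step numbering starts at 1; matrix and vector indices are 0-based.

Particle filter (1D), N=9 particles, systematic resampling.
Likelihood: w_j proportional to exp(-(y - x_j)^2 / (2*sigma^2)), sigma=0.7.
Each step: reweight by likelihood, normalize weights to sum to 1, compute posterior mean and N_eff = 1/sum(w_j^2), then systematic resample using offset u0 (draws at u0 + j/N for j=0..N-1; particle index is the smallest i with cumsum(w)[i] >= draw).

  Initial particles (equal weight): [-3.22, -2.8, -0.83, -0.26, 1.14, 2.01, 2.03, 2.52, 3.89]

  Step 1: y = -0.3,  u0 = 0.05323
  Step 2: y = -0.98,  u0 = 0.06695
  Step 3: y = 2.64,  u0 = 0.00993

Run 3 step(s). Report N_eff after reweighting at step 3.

step 1: w=[0.0001, 0.0009, 0.3993, 0.5310, 0.0641, 0.0023, 0.0021, 0.0002, 0.0000]  mean=-0.3900  Neff=2.2443  idx=[2, 2, 2, 2, 3, 3, 3, 3, 4]
step 2: w=[0.1557, 0.1557, 0.1557, 0.1557, 0.0939, 0.0939, 0.0939, 0.0939, 0.0016]  mean=-0.6128  Neff=7.5618  idx=[0, 1, 1, 2, 3, 3, 5, 6, 7]
step 3: w=[0.0078, 0.0078, 0.0078, 0.0078, 0.0078, 0.0078, 0.3177, 0.3177, 0.3177]  mean=-0.2867  Neff=3.2985  idx=[1, 6, 6, 6, 7, 7, 7, 8, 8]

N_eff = 3.2985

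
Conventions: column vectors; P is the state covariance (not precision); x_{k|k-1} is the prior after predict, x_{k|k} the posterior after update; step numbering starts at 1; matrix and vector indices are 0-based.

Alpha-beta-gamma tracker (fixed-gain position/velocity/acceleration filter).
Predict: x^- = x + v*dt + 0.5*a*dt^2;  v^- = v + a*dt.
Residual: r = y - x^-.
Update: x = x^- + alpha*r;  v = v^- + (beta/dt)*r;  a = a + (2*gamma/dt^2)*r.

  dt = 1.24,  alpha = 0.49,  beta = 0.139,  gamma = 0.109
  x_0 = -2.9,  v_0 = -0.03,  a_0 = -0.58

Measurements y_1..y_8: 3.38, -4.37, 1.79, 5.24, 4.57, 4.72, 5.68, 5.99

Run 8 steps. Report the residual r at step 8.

step 1: x_pred=-3.3831  r=6.7631  x^+=-0.0692  v^+=0.0089  a^+=0.3789
step 2: x_pred=0.2332  r=-4.6032  x^+=-2.0224  v^+=-0.0373  a^+=-0.2738
step 3: x_pred=-2.2791  r=4.0691  x^+=-0.2852  v^+=0.0794  a^+=0.3031
step 4: x_pred=0.0463  r=5.1937  x^+=2.5912  v^+=1.0375  a^+=1.0395
step 5: x_pred=4.6769  r=-0.1069  x^+=4.6245  v^+=2.3145  a^+=1.0244
step 6: x_pred=8.2820  r=-3.5620  x^+=6.5366  v^+=3.1854  a^+=0.5193
step 7: x_pred=10.8858  r=-5.2058  x^+=8.3350  v^+=3.2459  a^+=-0.2187
step 8: x_pred=12.1917  r=-6.2017  x^+=9.1529  v^+=2.2794  a^+=-1.0980

resid = -6.2017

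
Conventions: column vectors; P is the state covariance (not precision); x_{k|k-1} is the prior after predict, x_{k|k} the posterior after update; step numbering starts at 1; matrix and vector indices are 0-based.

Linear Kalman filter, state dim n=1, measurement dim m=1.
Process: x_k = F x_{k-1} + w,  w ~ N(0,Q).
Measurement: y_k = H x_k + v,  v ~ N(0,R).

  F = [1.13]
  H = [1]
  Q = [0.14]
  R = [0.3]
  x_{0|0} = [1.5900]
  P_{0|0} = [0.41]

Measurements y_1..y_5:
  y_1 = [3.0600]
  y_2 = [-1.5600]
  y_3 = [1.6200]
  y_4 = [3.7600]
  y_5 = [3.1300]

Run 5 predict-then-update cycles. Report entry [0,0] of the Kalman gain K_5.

K[0,0] = 0.5356

step 1: x^-=[1.7967]  P^-=[0.6635]  S=[0.9635]  K=[0.6886]  nu=[1.2633]  x^+=[2.6667]  P^+=[0.2066]
step 2: x^-=[3.0133]  P^-=[0.4038]  S=[0.7038]  K=[0.5737]  nu=[-4.5733]  x^+=[0.3894]  P^+=[0.1721]
step 3: x^-=[0.4400]  P^-=[0.3598]  S=[0.6598]  K=[0.5453]  nu=[1.1800]  x^+=[1.0835]  P^+=[0.1636]
step 4: x^-=[1.2243]  P^-=[0.3489]  S=[0.6489]  K=[0.5377]  nu=[2.5357]  x^+=[2.5877]  P^+=[0.1613]
step 5: x^-=[2.9241]  P^-=[0.3460]  S=[0.6460]  K=[0.5356]  nu=[0.2059]  x^+=[3.0344]  P^+=[0.1607]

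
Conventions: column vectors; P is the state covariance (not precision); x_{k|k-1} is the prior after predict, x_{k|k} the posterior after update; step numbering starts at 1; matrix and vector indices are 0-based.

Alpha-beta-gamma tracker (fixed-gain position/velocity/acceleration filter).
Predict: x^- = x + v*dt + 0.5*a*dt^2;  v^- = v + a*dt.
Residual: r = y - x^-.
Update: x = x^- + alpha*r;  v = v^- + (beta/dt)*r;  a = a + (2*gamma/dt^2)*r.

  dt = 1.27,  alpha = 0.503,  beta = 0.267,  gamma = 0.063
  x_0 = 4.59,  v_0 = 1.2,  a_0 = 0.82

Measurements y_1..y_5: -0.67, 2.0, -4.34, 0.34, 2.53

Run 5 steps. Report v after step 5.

v_post = -0.6140

step 1: x_pred=6.7753  r=-7.4453  x^+=3.0303  v^+=0.6761  a^+=0.2384
step 2: x_pred=4.0812  r=-2.0812  x^+=3.0344  v^+=0.5413  a^+=0.0758
step 3: x_pred=3.7830  r=-8.1230  x^+=-0.3029  v^+=-1.0702  a^+=-0.5588
step 4: x_pred=-2.1126  r=2.4526  x^+=-0.8790  v^+=-1.2642  a^+=-0.3672
step 5: x_pred=-2.7806  r=5.3106  x^+=-0.1094  v^+=-0.6140  a^+=0.0477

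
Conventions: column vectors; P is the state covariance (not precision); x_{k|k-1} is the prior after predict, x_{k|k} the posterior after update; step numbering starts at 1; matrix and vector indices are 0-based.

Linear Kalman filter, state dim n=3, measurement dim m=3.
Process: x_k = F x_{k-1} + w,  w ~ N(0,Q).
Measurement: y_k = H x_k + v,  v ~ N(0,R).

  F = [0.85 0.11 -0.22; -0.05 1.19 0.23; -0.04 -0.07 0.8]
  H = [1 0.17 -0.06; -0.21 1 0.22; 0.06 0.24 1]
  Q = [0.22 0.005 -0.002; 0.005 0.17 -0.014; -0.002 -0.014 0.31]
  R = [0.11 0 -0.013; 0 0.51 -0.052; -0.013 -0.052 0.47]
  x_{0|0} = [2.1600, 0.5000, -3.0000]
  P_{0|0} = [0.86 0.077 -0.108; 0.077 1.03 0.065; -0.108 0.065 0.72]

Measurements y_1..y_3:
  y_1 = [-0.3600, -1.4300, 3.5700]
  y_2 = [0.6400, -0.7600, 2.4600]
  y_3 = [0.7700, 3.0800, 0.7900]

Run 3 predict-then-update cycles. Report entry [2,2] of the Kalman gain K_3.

K[2,2] = 0.4804

step 1: x^-=[2.5510, -0.2030, -2.5214]  P^-=[0.9403 0.1066 -0.2385; 0.1066 1.6977 0.0972; -0.2385 0.0972 0.7773]  S=[1.1651 0.1260 -0.1298; 0.1260 2.3068 0.6648; -0.1298 0.6648 1.3695]  K=[0.8498 -0.1149 0.0221; 0.2642 0.7050 0.0559; -0.1657 -0.0162 0.5663]  nu=[-3.0278, -0.1366, 5.9871]  x^+=[0.1257, -0.7644, 1.3730]  P^+=[0.1006 -0.0406 0.0090; -0.0406 0.3701 -0.1002; 0.0090 -0.1002 0.2927]
step 2: x^-=[-0.2793, -0.6001, 1.1468]  P^-=[0.3052 0.0191 -0.0613; 0.0191 0.6597 -0.0832; -0.0613 -0.0832 0.5097]  S=[0.4517 0.0473 -0.0677; 0.0473 1.1688 0.1393; -0.0677 0.1393 0.9720]  K=[0.7027 -0.0810 0.0210; 0.2486 0.5329 0.0194; -0.1596 -0.0163 0.4913]  nu=[1.0901, -0.4708, 1.4739]  x^+=[0.5558, -0.5514, 1.7047]  P^+=[0.0819 -0.0266 0.0064; -0.0266 0.2847 -0.0885; 0.0064 -0.0885 0.2547]
step 3: x^-=[0.0368, -0.2919, 1.3801]  P^-=[0.2919 0.0214 -0.0549; 0.0214 0.5413 -0.0727; -0.0549 -0.0727 0.4839]  S=[0.4346 0.0339 -0.0630; 0.0339 1.0517 0.1152; -0.0630 0.1152 0.9453]  K=[0.6964 -0.0742 0.0214; 0.2358 0.4856 0.0185; -0.1514 -0.0047 0.4804]  nu=[0.8657, 3.0760, -0.5223]  x^+=[0.4003, 1.3964, 0.9837]  P^+=[0.0806 -0.0233 0.0056; -0.0233 0.2595 -0.0805; 0.0056 -0.0805 0.2470]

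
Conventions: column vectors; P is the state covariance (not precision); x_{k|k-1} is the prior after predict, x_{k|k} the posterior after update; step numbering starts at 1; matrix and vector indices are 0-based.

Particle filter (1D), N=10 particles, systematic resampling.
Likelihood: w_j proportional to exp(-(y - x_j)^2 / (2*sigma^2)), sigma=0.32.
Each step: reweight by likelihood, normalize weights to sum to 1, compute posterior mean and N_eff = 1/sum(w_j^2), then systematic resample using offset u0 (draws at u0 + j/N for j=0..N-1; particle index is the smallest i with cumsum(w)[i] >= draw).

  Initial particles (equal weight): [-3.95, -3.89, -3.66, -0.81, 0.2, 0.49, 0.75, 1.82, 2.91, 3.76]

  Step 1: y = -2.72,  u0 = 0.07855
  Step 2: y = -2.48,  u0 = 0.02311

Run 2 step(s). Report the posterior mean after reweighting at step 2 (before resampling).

step 1: w=[0.0406, 0.0820, 0.8773, 0.0000, 0.0000, 0.0000, 0.0000, 0.0000, 0.0000, 0.0000]  mean=-3.6906  Neff=1.2852  idx=[1, 2, 2, 2, 2, 2, 2, 2, 2, 2]
step 2: w=[0.0060, 0.1104, 0.1104, 0.1104, 0.1104, 0.1104, 0.1104, 0.1104, 0.1104, 0.1104]  mean=-3.6614  Neff=9.1064  idx=[1, 2, 2, 3, 4, 5, 6, 7, 8, 9]

post_mean = -3.6614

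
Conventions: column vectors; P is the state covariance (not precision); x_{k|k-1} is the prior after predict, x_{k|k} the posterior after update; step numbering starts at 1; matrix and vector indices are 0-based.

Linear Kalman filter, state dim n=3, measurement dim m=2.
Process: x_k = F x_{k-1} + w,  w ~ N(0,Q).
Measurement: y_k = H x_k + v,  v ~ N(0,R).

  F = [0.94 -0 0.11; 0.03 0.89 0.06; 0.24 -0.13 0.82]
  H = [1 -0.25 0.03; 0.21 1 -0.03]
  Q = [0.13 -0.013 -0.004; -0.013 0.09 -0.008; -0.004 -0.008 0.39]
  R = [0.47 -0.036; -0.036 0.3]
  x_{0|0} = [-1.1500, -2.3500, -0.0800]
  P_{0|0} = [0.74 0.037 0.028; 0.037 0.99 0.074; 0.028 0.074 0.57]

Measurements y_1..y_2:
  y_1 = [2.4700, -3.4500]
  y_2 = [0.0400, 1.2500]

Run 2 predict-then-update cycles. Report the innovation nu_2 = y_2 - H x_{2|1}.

innov = [-1.2715, 3.9832]

step 1: x^-=[-1.0898, -2.1308, -0.0361]  P^-=[0.7966 0.0515 0.2311; 0.0515 0.8869 -0.0269; 0.2311 -0.0269 0.8256]  S=[1.3112 -0.0489; -0.0489 1.2431]  K=[0.6102 0.1944; -0.1036 0.7187; 0.2005 0.0054]  nu=[3.0282, -1.0914]  x^+=[0.5458, -3.2291, 0.5651]  P^+=[0.2729 -0.0188 0.0715; -0.0188 0.2234 0.0026; 0.0715 0.0026 0.7729]
step 2: x^-=[0.5752, -2.8236, 1.0141]  P^-=[0.3953 -0.0114 0.1865; -0.0114 0.2695 0.0068; 0.1865 0.0068 0.9580]  S=[0.8998 -0.0362; -0.0362 0.5802]  K=[0.4544 0.1421; -0.0690 0.4557; 0.2391 0.0447]  nu=[-1.2715, 3.9832]  x^+=[0.5634, -0.9208, 0.8881]  P^+=[0.2024 -0.0136 0.0870; -0.0136 0.1425 0.0137; 0.0870 0.0137 0.9061]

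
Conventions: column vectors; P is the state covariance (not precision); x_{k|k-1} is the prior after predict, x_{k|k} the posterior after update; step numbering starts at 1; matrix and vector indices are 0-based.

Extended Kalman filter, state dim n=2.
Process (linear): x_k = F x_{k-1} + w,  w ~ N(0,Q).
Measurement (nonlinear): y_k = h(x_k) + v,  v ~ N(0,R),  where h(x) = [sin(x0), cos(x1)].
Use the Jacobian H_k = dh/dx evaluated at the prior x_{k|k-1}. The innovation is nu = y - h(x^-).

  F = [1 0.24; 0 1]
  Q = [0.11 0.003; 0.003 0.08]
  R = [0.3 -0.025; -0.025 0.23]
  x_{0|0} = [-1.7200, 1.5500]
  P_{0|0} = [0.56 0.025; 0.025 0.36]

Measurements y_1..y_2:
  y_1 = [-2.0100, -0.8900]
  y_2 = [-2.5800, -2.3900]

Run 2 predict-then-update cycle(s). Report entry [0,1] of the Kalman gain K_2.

K[0,1] = -0.0793

step 1: x^-=[-1.3480, 1.5500]  P^-=[0.7027 0.1144; 0.1144 0.4400]  H_jac=[0.2210 0.0000; 0.0000 -0.9998]  S=[0.3343 -0.0503; -0.0503 0.6698]  K=[0.4438 -0.1374; -0.0234 -0.6585]  nu=[-1.0347, -0.9108]  x^+=[-1.6820, 2.1740]  P^+=[0.6181 0.0427; 0.0427 0.1509]
step 2: x^-=[-1.1603, 2.1740]  P^-=[0.7573 0.0819; 0.0819 0.2309]  H_jac=[0.3991 0.0000; 0.0000 -0.8235]  S=[0.4206 -0.0519; -0.0519 0.3866]  K=[0.7088 -0.0793; 0.0173 -0.4895]  nu=[-1.6631, -1.8227]  x^+=[-2.1944, 3.0375]  P^+=[0.5377 0.0437; 0.0437 0.1373]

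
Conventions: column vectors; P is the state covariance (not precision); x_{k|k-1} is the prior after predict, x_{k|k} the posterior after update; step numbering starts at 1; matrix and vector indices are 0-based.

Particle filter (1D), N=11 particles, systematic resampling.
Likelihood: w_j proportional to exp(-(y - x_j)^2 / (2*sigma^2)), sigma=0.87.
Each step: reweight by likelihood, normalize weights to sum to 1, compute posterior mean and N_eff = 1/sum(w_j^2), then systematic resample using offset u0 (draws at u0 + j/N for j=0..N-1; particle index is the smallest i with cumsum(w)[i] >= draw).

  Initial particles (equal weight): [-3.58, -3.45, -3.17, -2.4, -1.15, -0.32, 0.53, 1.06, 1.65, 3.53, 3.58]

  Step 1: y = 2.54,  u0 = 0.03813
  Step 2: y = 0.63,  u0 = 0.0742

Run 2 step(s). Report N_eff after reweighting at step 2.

step 1: w=[0.0000, 0.0000, 0.0000, 0.0000, 0.0001, 0.0024, 0.0362, 0.1229, 0.3095, 0.2734, 0.2556]  mean=2.5394  Neff=3.9639  idx=[6, 7, 8, 8, 8, 9, 9, 9, 10, 10, 10]
step 2: w=[0.2915, 0.2597, 0.1476, 0.1476, 0.1476, 0.0011, 0.0011, 0.0011, 0.0009, 0.0009, 0.0009]  mean=1.1822  Neff=4.5935  idx=[0, 0, 0, 1, 1, 1, 2, 3, 3, 4, 4]

N_eff = 4.5935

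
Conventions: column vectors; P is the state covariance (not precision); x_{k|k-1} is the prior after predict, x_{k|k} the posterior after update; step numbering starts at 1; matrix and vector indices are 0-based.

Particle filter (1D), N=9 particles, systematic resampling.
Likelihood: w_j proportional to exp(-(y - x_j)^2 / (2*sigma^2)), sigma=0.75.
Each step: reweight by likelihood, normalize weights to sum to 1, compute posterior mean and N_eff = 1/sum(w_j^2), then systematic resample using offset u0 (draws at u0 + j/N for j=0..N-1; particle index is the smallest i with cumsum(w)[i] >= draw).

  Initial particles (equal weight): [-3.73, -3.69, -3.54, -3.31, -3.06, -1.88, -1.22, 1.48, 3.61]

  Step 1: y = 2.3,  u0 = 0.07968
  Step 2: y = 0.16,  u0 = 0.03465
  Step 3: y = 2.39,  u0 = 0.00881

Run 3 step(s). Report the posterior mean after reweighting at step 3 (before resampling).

step 1: w=[0.0000, 0.0000, 0.0000, 0.0000, 0.0000, 0.0000, 0.0000, 0.7166, 0.2834]  mean=2.0835  Neff=1.6840  idx=[7, 7, 7, 7, 7, 7, 8, 8, 8]
step 2: w=[0.1667, 0.1667, 0.1667, 0.1667, 0.1667, 0.1667, 0.0000, 0.0000, 0.0000]  mean=1.4801  Neff=6.0007  idx=[0, 0, 1, 2, 2, 3, 4, 4, 5]
step 3: w=[0.1111, 0.1111, 0.1111, 0.1111, 0.1111, 0.1111, 0.1111, 0.1111, 0.1111]  mean=1.4800  Neff=9.0000  idx=[0, 1, 2, 3, 4, 5, 6, 7, 8]

post_mean = 1.4800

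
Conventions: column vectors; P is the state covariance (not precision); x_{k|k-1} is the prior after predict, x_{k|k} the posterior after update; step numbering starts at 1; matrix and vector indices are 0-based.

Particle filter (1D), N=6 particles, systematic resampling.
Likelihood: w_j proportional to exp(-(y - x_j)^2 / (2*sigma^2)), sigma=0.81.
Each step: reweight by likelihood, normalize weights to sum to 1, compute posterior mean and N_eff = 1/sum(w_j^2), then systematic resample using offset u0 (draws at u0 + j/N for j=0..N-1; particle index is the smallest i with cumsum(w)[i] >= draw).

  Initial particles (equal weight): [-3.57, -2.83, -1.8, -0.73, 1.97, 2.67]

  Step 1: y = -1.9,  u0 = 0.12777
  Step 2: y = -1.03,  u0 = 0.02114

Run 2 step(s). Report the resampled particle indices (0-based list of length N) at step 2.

step 1: w=[0.0603, 0.2611, 0.5009, 0.1778, 0.0000, 0.0000]  mean=-1.9853  Neff=2.8228  idx=[1, 1, 2, 2, 2, 3]
step 2: w=[0.0281, 0.0281, 0.2113, 0.2113, 0.2113, 0.3100]  mean=-1.5262  Neff=4.3184  idx=[0, 2, 3, 4, 4, 5]

resampled_idx = [0, 2, 3, 4, 4, 5]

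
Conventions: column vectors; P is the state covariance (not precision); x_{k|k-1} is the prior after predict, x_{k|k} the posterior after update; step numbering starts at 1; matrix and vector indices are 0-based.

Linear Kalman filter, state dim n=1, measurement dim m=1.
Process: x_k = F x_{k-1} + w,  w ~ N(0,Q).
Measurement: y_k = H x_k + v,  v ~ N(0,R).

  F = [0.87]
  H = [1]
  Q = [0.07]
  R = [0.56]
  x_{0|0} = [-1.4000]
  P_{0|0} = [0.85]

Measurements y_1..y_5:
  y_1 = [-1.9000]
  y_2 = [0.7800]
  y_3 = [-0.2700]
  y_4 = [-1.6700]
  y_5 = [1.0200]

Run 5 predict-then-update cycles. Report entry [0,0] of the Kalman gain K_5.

step 1: x^-=[-1.2180]  P^-=[0.7134]  S=[1.2734]  K=[0.5602]  nu=[-0.6820]  x^+=[-1.6001]  P^+=[0.3137]
step 2: x^-=[-1.3921]  P^-=[0.3075]  S=[0.8675]  K=[0.3544]  nu=[2.1721]  x^+=[-0.6222]  P^+=[0.1985]
step 3: x^-=[-0.5413]  P^-=[0.2202]  S=[0.7802]  K=[0.2823]  nu=[0.2713]  x^+=[-0.4647]  P^+=[0.1581]
step 4: x^-=[-0.4043]  P^-=[0.1896]  S=[0.7496]  K=[0.2530]  nu=[-1.2657]  x^+=[-0.7245]  P^+=[0.1417]
step 5: x^-=[-0.6303]  P^-=[0.1772]  S=[0.7372]  K=[0.2404]  nu=[1.6503]  x^+=[-0.2336]  P^+=[0.1346]

K[0,0] = 0.2404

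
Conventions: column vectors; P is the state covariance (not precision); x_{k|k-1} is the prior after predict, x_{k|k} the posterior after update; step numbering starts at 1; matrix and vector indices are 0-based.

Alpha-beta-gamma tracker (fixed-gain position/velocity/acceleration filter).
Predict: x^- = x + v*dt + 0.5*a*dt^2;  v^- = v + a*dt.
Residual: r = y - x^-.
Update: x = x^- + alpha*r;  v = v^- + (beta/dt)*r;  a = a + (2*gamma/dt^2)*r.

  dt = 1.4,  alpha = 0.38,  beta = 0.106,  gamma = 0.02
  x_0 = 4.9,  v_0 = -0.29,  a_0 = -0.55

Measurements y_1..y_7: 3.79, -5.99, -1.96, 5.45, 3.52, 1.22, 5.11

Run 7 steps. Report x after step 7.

step 1: x_pred=3.9550  r=-0.1650  x^+=3.8923  v^+=-1.0725  a^+=-0.5534
step 2: x_pred=1.8485  r=-7.8385  x^+=-1.1301  v^+=-2.4407  a^+=-0.7133
step 3: x_pred=-5.2462  r=3.2862  x^+=-3.9974  v^+=-3.1906  a^+=-0.6463
step 4: x_pred=-9.0975  r=14.5475  x^+=-3.5695  v^+=-2.9939  a^+=-0.3494
step 5: x_pred=-8.1033  r=11.6233  x^+=-3.6865  v^+=-2.6030  a^+=-0.1122
step 6: x_pred=-7.4405  r=8.6605  x^+=-4.1495  v^+=-2.1043  a^+=0.0646
step 7: x_pred=-7.0322  r=12.1422  x^+=-2.4182  v^+=-1.0945  a^+=0.3124

x_post = -2.4182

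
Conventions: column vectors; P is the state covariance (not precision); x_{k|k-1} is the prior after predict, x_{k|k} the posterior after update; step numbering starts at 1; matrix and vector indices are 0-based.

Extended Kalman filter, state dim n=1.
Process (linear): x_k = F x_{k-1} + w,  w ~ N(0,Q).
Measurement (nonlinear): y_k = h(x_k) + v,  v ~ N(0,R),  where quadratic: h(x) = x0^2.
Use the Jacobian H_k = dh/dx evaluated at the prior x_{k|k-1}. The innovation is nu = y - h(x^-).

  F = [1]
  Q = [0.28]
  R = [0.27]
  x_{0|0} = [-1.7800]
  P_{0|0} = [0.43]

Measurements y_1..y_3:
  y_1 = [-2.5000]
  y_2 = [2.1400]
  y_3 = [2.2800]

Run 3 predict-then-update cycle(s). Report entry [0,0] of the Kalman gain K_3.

step 1: x^-=[-1.7800]  P^-=[0.7100]  H_jac=[-3.5600]  S=[9.2683]  K=[-0.2727]  nu=[-5.6684]  x^+=[-0.2341]  P^+=[0.0207]
step 2: x^-=[-0.2341]  P^-=[0.3007]  H_jac=[-0.4683]  S=[0.3359]  K=[-0.4191]  nu=[2.0852]  x^+=[-1.1081]  P^+=[0.2417]
step 3: x^-=[-1.1081]  P^-=[0.5217]  H_jac=[-2.2162]  S=[2.8323]  K=[-0.4082]  nu=[1.0521]  x^+=[-1.5376]  P^+=[0.0497]

K[0,0] = -0.4082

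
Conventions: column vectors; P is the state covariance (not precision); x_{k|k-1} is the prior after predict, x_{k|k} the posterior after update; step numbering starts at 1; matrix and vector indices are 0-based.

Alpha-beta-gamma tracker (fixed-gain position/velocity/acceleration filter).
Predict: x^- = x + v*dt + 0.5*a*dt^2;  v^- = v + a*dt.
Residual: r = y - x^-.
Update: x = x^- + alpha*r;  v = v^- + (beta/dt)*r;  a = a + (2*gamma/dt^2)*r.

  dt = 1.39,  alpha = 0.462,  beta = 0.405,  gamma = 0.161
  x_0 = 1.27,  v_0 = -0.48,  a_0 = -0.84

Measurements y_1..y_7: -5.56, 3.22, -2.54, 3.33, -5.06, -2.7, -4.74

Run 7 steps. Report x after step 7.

x_post = -0.8932

step 1: x_pred=-0.2087  r=-5.3513  x^+=-2.6810  v^+=-3.2068  a^+=-1.7318
step 2: x_pred=-8.8115  r=12.0315  x^+=-3.2529  v^+=-2.1085  a^+=0.2733
step 3: x_pred=-5.9197  r=3.3797  x^+=-4.3583  v^+=-0.7439  a^+=0.8366
step 4: x_pred=-4.5841  r=7.9141  x^+=-0.9278  v^+=2.7249  a^+=2.1555
step 5: x_pred=4.9421  r=-10.0021  x^+=0.3211  v^+=2.8067  a^+=0.4886
step 6: x_pred=4.6945  r=-7.3945  x^+=1.2782  v^+=1.3313  a^+=-0.7438
step 7: x_pred=2.4103  r=-7.1503  x^+=-0.8932  v^+=-1.7859  a^+=-1.9354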